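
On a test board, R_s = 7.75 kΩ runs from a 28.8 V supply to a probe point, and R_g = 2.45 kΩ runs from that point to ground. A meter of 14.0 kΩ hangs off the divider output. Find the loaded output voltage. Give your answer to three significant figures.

The load sits in parallel with R_g: R_g‖R_L = (2.45 × 14.0) / (2.45 + 14.0) = 2.085 kΩ.
V_out = 28.8 × 2.085 / (7.75 + 2.085) = 28.8 × 2.085/9.835 = 6.11 V.

V_out ≈ 6.11 V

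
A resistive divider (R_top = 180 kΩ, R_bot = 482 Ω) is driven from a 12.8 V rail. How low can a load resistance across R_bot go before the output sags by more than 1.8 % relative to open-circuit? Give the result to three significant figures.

R_L(min) ≈ 26.2 kΩ

Output resistance R_th = R_top‖R_bot = (180000 × 482)/180500 = 480.7 Ω.
The fractional drop is R_th/(R_th + R_L); requiring this ≤ 0.0180 gives R_L ≥ R_th(1/0.0180 − 1) = 480.7 × 54.56 = 26.2 kΩ.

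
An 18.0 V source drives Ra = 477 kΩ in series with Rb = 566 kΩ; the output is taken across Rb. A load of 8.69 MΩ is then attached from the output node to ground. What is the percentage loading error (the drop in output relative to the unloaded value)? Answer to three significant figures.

2.89 %

The divider's output (Thévenin) resistance is Ra‖Rb = 258.9 kΩ.
Fractional drop under load = R_th/(R_th + R_L) = 258.9 / (258.9 + 8690) = 0.02893.
So the output falls by 2.89 %.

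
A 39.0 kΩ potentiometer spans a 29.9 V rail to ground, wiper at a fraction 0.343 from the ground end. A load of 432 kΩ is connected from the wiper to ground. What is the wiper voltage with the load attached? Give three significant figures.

The wiper splits the pot into (1−α)R = 25.62 kΩ above and αR = 13.38 kΩ below.
Lower section ‖ load = 12.98 kΩ.
V_wiper = 29.9 × 12.98/(25.62 + 12.98) = 10.1 V.

V ≈ 10.1 V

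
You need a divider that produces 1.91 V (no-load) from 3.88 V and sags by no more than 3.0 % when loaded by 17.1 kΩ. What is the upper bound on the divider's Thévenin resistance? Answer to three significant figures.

Loading drop = R_th/(R_th + R_L) ≤ 0.0300, so R_th ≤ R_L · ε/(1−ε) = 17.1 kΩ × 0.0300/0.9700 = 529 Ω.
(Any R1, R2 with R2/(R1+R2) = 0.492 and R1‖R2 ≤ 529 Ω will meet the spec.)

R_th ≤ 529 Ω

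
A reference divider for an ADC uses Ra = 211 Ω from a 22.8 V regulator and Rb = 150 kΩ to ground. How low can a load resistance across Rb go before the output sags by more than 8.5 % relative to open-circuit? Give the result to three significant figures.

R_L(min) ≈ 2.27 kΩ

Output resistance R_th = Ra‖Rb = (211 × 150000)/150200 = 210.7 Ω.
The fractional drop is R_th/(R_th + R_L); requiring this ≤ 0.0850 gives R_L ≥ R_th(1/0.0850 − 1) = 210.7 × 10.76 = 2.27 kΩ.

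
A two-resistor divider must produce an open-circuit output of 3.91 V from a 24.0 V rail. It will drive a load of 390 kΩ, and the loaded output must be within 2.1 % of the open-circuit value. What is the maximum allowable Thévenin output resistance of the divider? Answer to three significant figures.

Loading drop = R_th/(R_th + R_L) ≤ 0.0210, so R_th ≤ R_L · ε/(1−ε) = 390 kΩ × 0.0210/0.9790 = 8.37 kΩ.
(Any R1, R2 with R2/(R1+R2) = 0.163 and R1‖R2 ≤ 8.37 kΩ will meet the spec.)

R_th ≤ 8.37 kΩ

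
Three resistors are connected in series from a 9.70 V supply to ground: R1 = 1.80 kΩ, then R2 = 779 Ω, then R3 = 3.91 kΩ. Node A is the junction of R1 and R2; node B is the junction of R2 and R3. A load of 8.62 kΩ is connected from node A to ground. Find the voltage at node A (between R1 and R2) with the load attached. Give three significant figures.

V ≈ 6.09 V

Below node A the series string R2+R3 = 4689 Ω sits in parallel with the 8620 Ω load: 3037 Ω.
V_A = 9.70 × 3037/(1800 + 3037) = 6.09 V.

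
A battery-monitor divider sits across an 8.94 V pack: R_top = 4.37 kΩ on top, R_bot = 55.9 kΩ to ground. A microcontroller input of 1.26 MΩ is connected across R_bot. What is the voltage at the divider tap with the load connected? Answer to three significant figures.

V_out ≈ 8.27 V

The load sits in parallel with R_bot: R_bot‖R_L = (55.9 × 1260) / (55.9 + 1260) = 53.53 kΩ.
V_out = 8.94 × 53.53 / (4.37 + 53.53) = 8.94 × 53.53/57.90 = 8.27 V.
(Unloaded it would have been 8.29 V.)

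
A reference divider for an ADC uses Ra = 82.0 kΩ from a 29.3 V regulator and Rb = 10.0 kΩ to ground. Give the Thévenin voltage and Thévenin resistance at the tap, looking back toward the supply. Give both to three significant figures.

V_th = 3.18 V, R_th = 8.91 kΩ

V_th is the open-circuit tap voltage: 29.3 × 10.0/(82.0 + 10.0) = 3.18 V.
With the supply zeroed, Ra and Rb appear in parallel from the tap: R_th = Ra‖Rb = (82.0 × 10.0)/92.00 = 8.91 kΩ.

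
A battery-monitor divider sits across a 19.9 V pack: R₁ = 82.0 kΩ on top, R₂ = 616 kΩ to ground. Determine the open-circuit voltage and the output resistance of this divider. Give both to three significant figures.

V_th is the open-circuit tap voltage: 19.9 × 616/(82.0 + 616) = 17.6 V.
With the supply zeroed, R₁ and R₂ appear in parallel from the tap: R_th = R₁‖R₂ = (82.0 × 616)/698.0 = 72.4 kΩ.

V_th = 17.6 V, R_th = 72.4 kΩ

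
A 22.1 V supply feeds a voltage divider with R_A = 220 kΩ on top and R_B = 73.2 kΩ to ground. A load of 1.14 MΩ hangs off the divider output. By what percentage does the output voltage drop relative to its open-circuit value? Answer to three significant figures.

4.60 %

The divider's output (Thévenin) resistance is R_A‖R_B = 54.92 kΩ.
Fractional drop under load = R_th/(R_th + R_L) = 54.92 / (54.92 + 1140) = 0.04597.
So the output falls by 4.60 %.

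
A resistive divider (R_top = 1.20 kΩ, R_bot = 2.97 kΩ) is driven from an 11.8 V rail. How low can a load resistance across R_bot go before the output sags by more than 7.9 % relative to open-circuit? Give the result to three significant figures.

Output resistance R_th = R_top‖R_bot = (1200 × 2970)/4170 = 854.7 Ω.
The fractional drop is R_th/(R_th + R_L); requiring this ≤ 0.0790 gives R_L ≥ R_th(1/0.0790 − 1) = 854.7 × 11.66 = 9.96 kΩ.

R_L(min) ≈ 9.96 kΩ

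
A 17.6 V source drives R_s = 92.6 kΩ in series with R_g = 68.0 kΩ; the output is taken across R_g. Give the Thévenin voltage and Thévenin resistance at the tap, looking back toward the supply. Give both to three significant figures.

V_th = 7.45 V, R_th = 39.2 kΩ

V_th is the open-circuit tap voltage: 17.6 × 68.0/(92.6 + 68.0) = 7.45 V.
With the supply zeroed, R_s and R_g appear in parallel from the tap: R_th = R_s‖R_g = (92.6 × 68.0)/160.6 = 39.2 kΩ.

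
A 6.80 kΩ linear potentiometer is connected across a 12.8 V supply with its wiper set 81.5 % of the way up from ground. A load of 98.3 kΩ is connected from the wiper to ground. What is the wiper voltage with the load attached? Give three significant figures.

V ≈ 10.3 V

The wiper splits the pot into (1−α)R = 1.258 kΩ above and αR = 5.542 kΩ below.
Lower section ‖ load = 5.246 kΩ.
V_wiper = 12.8 × 5.246/(1.258 + 5.246) = 10.3 V.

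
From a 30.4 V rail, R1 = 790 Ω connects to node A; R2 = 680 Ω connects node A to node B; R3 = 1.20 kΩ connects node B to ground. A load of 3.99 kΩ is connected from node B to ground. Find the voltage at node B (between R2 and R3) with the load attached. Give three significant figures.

V ≈ 11.7 V

At node B, R3 is in parallel with the load: R3‖R_L = 922.5 Ω.
Below node A the resistance is R2 + (R3‖R_L) = 1603 Ω, so V_A = 30.4 × 1603/2393 = 20.36 V.
Then V_B = V_A × (R3‖R_L)/(R2 + R3‖R_L) = 20.36 × 922.5/1603 = 11.7 V.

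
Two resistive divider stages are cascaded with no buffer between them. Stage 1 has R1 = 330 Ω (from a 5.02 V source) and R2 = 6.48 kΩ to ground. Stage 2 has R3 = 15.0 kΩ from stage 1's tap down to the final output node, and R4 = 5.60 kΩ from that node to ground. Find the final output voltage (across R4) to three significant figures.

Stage 2 presents R3+R4 = 20600 Ω as a load on stage 1's tap.
Stage 1's lower leg becomes R2‖(R3+R4) = 4929 Ω, so V_mid = 5.02 × 4929/5259 = 4.705 V.
Stage 2 is itself unloaded: V_out = V_mid × R4/(R3+R4) = 4.705 × 5600/20600 = 1.28 V.

V_out ≈ 1.28 V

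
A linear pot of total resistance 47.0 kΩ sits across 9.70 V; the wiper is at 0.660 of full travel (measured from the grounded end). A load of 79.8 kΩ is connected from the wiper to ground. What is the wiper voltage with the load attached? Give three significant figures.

The wiper splits the pot into (1−α)R = 15.98 kΩ above and αR = 31.02 kΩ below.
Lower section ‖ load = 22.34 kΩ.
V_wiper = 9.70 × 22.34/(15.98 + 22.34) = 5.65 V.

V ≈ 5.65 V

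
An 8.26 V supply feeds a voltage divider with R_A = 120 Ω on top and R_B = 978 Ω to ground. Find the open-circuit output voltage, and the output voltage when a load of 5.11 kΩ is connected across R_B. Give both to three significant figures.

Open-circuit: V = 8.26 × 978/(120 + 978) = 7.36 V.
With the load, R_B becomes R_B‖R_L = 820.9 Ω, so V = 8.26 × 820.9/940.9 = 7.21 V.

Unloaded: 7.36 V; loaded: 7.21 V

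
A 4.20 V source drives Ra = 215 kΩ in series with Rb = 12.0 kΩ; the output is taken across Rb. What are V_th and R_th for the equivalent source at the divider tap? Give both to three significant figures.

V_th is the open-circuit tap voltage: 4.20 × 12.0/(215 + 12.0) = 0.222 V.
With the supply zeroed, Ra and Rb appear in parallel from the tap: R_th = Ra‖Rb = (215 × 12.0)/227.0 = 11.4 kΩ.

V_th = 0.222 V, R_th = 11.4 kΩ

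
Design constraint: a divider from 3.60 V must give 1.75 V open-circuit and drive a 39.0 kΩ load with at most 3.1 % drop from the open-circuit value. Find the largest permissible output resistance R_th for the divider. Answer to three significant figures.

Loading drop = R_th/(R_th + R_L) ≤ 0.0310, so R_th ≤ R_L · ε/(1−ε) = 39.0 kΩ × 0.0310/0.9690 = 1.25 kΩ.

R_th ≤ 1.25 kΩ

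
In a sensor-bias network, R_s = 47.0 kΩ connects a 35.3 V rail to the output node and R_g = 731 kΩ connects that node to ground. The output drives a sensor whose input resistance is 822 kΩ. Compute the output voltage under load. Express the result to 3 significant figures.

The load sits in parallel with R_g: R_g‖R_L = (731 × 822) / (731 + 822) = 386.9 kΩ.
V_out = 35.3 × 386.9 / (47.0 + 386.9) = 35.3 × 386.9/433.9 = 31.5 V.

V_out ≈ 31.5 V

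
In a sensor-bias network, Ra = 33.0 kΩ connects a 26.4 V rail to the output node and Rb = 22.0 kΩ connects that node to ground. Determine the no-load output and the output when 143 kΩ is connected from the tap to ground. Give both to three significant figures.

Unloaded: 10.6 V; loaded: 9.67 V

Open-circuit: V = 26.4 × 22.0/(33.0 + 22.0) = 10.6 V.
With the load, Rb becomes Rb‖R_L = 19.07 kΩ, so V = 26.4 × 19.07/52.07 = 9.67 V.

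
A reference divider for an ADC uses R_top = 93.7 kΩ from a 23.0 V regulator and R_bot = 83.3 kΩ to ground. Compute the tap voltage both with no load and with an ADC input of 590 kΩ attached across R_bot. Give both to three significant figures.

Unloaded: 10.8 V; loaded: 10.1 V

Open-circuit: V = 23.0 × 83.3/(93.7 + 83.3) = 10.8 V.
With the load, R_bot becomes R_bot‖R_L = 72.99 kΩ, so V = 23.0 × 72.99/166.7 = 10.1 V.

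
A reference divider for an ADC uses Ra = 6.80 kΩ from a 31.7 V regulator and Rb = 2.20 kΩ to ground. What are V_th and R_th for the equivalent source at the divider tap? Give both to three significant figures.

V_th = 7.75 V, R_th = 1.66 kΩ

V_th is the open-circuit tap voltage: 31.7 × 2.20/(6.80 + 2.20) = 7.75 V.
With the supply zeroed, Ra and Rb appear in parallel from the tap: R_th = Ra‖Rb = (6.80 × 2.20)/9.000 = 1.66 kΩ.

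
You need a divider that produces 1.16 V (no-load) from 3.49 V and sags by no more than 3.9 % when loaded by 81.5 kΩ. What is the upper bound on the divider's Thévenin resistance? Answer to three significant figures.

Loading drop = R_th/(R_th + R_L) ≤ 0.0390, so R_th ≤ R_L · ε/(1−ε) = 81.5 kΩ × 0.0390/0.9610 = 3.31 kΩ.

R_th ≤ 3.31 kΩ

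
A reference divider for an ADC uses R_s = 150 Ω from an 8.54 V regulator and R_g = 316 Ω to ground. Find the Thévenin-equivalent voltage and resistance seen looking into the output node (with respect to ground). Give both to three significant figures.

V_th is the open-circuit tap voltage: 8.54 × 316/(150 + 316) = 5.79 V.
With the supply zeroed, R_s and R_g appear in parallel from the tap: R_th = R_s‖R_g = (150 × 316)/466.0 = 102 Ω.

V_th = 5.79 V, R_th = 102 Ω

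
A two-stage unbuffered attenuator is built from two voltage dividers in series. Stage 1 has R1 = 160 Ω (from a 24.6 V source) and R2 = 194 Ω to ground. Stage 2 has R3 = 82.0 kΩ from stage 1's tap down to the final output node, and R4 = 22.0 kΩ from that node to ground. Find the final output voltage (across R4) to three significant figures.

V_out ≈ 2.85 V

Stage 2 presents R3+R4 = 104000 Ω as a load on stage 1's tap.
Stage 1's lower leg becomes R2‖(R3+R4) = 193.6 Ω, so V_mid = 24.6 × 193.6/353.6 = 13.47 V.
Stage 2 is itself unloaded: V_out = V_mid × R4/(R3+R4) = 13.47 × 22000/104000 = 2.85 V.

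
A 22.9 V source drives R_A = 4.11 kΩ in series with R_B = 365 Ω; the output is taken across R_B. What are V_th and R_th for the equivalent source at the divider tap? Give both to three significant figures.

V_th is the open-circuit tap voltage: 22.9 × 365/(4110 + 365) = 1.87 V.
With the supply zeroed, R_A and R_B appear in parallel from the tap: R_th = R_A‖R_B = (4110 × 365)/4475 = 335 Ω.

V_th = 1.87 V, R_th = 335 Ω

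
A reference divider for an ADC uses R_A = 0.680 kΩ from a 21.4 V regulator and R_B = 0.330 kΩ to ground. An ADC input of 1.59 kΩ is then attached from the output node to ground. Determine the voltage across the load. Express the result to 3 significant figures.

The load sits in parallel with R_B: R_B‖R_L = (330 × 1590) / (330 + 1590) = 273.3 Ω.
V_out = 21.4 × 273.3 / (680 + 273.3) = 21.4 × 273.3/953.3 = 6.13 V.

V_out ≈ 6.13 V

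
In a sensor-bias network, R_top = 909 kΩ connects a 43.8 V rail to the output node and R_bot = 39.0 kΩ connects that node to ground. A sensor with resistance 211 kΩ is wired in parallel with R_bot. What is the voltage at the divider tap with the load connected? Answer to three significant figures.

V_out ≈ 1.53 V

The load sits in parallel with R_bot: R_bot‖R_L = (39.0 × 211) / (39.0 + 211) = 32.92 kΩ.
V_out = 43.8 × 32.92 / (909 + 32.92) = 43.8 × 32.92/941.9 = 1.53 V.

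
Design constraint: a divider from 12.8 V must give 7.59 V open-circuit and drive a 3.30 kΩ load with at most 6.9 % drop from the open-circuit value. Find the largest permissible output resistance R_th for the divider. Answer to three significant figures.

R_th ≤ 245 Ω

Loading drop = R_th/(R_th + R_L) ≤ 0.0690, so R_th ≤ R_L · ε/(1−ε) = 3.30 kΩ × 0.0690/0.9310 = 245 Ω.
(Any R1, R2 with R2/(R1+R2) = 0.593 and R1‖R2 ≤ 245 Ω will meet the spec.)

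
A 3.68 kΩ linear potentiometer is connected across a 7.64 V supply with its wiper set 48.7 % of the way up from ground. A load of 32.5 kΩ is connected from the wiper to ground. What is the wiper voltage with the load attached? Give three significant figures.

The wiper splits the pot into (1−α)R = 1.888 kΩ above and αR = 1.792 kΩ below.
Lower section ‖ load = 1.698 kΩ.
V_wiper = 7.64 × 1.698/(1.888 + 1.698) = 3.62 V.

V ≈ 3.62 V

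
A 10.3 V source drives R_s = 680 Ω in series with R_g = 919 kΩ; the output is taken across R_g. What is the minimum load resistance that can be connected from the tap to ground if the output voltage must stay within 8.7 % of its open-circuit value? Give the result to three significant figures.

R_L(min) ≈ 7.13 kΩ

Output resistance R_th = R_s‖R_g = (680 × 919000)/919700 = 679.5 Ω.
The fractional drop is R_th/(R_th + R_L); requiring this ≤ 0.0870 gives R_L ≥ R_th(1/0.0870 − 1) = 679.5 × 10.49 = 7.13 kΩ.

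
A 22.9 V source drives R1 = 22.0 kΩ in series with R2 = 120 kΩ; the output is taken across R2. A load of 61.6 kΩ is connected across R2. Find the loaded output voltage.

The load sits in parallel with R2: R2‖R_L = (120 × 61.6) / (120 + 61.6) = 40.70 kΩ.
V_out = 22.9 × 40.70 / (22.0 + 40.70) = 22.9 × 40.70/62.70 = 14.9 V.

V_out ≈ 14.9 V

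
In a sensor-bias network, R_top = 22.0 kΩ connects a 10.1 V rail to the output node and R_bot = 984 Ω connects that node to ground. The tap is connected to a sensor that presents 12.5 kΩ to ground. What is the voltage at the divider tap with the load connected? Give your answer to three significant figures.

V_out ≈ 0.402 V

The load sits in parallel with R_bot: R_bot‖R_L = (984 × 12500) / (984 + 12500) = 912.2 Ω.
V_out = 10.1 × 912.2 / (22000 + 912.2) = 10.1 × 912.2/22910 = 0.402 V.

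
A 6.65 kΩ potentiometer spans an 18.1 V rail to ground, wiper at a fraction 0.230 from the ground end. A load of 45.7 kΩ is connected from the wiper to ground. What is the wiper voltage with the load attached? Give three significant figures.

The wiper splits the pot into (1−α)R = 5.120 kΩ above and αR = 1.530 kΩ below.
Lower section ‖ load = 1.480 kΩ.
V_wiper = 18.1 × 1.480/(5.120 + 1.480) = 4.06 V.

V ≈ 4.06 V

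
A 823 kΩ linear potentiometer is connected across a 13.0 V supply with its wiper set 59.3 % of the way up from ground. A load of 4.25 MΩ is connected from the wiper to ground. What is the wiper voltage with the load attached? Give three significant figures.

V ≈ 7.36 V

The wiper splits the pot into (1−α)R = 335.0 kΩ above and αR = 488.0 kΩ below.
Lower section ‖ load = 437.8 kΩ.
V_wiper = 13.0 × 437.8/(335.0 + 437.8) = 7.36 V.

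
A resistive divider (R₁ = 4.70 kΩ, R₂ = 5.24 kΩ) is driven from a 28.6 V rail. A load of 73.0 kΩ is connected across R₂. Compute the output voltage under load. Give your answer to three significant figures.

The load sits in parallel with R₂: R₂‖R_L = (5.24 × 73.0) / (5.24 + 73.0) = 4.889 kΩ.
V_out = 28.6 × 4.889 / (4.70 + 4.889) = 28.6 × 4.889/9.589 = 14.6 V.
(Unloaded it would have been 15.1 V.)

V_out ≈ 14.6 V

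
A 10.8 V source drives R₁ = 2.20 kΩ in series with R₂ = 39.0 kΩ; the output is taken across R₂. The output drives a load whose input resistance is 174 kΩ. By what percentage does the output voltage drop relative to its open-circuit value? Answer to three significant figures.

1.18 %

The divider's output (Thévenin) resistance is R₁‖R₂ = 2.083 kΩ.
Fractional drop under load = R_th/(R_th + R_L) = 2.083 / (2.083 + 174) = 0.01183.
So the output falls by 1.18 %.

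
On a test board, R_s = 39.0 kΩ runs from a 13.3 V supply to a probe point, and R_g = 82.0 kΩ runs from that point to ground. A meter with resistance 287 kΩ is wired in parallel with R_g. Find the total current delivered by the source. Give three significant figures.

I ≈ 0.129 mA

R_g‖R_L = 63.78 kΩ, so the source sees R_s + R_g‖R_L = 102.8 kΩ.
I = 13.3 V / 102.8 kΩ = 0.129 mA.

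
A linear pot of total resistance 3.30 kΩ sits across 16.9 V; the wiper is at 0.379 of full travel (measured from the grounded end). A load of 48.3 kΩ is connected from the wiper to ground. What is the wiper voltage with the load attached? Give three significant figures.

V ≈ 6.30 V

The wiper splits the pot into (1−α)R = 2.049 kΩ above and αR = 1.251 kΩ below.
Lower section ‖ load = 1.219 kΩ.
V_wiper = 16.9 × 1.219/(2.049 + 1.219) = 6.30 V.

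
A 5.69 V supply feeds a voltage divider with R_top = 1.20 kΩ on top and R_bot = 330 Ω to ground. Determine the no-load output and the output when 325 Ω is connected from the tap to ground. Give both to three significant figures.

Unloaded: 1.23 V; loaded: 0.683 V

Open-circuit: V = 5.69 × 330/(1200 + 330) = 1.23 V.
With the load, R_bot becomes R_bot‖R_L = 163.7 Ω, so V = 5.69 × 163.7/1364 = 0.683 V.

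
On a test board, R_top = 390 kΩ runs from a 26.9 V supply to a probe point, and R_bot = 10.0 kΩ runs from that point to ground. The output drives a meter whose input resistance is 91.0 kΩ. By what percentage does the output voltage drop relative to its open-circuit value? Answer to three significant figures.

9.68 %

Unloaded V = 26.9 × 10.0/400.0 = 0.67250 V.
Loaded: R_bot‖R_L = 9.010 kΩ, giving V = 26.9 × 9.010/399.0 = 0.60742 V.
Drop = (0.67250 − 0.60742) / 0.67250 = 9.68 %.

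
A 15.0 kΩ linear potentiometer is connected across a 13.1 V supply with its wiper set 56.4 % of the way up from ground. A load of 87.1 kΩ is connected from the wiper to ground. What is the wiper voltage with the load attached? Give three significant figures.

V ≈ 7.09 V

The wiper splits the pot into (1−α)R = 6.540 kΩ above and αR = 8.460 kΩ below.
Lower section ‖ load = 7.711 kΩ.
V_wiper = 13.1 × 7.711/(6.540 + 7.711) = 7.09 V.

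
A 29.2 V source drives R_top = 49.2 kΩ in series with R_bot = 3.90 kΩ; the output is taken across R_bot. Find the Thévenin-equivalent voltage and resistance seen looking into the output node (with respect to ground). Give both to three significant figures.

V_th is the open-circuit tap voltage: 29.2 × 3.90/(49.2 + 3.90) = 2.14 V.
With the supply zeroed, R_top and R_bot appear in parallel from the tap: R_th = R_top‖R_bot = (49.2 × 3.90)/53.10 = 3.61 kΩ.

V_th = 2.14 V, R_th = 3.61 kΩ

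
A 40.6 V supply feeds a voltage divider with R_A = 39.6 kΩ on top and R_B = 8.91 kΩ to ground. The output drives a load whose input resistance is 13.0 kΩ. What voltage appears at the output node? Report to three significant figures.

The load sits in parallel with R_B: R_B‖R_L = (8.91 × 13.0) / (8.91 + 13.0) = 5.287 kΩ.
V_out = 40.6 × 5.287 / (39.6 + 5.287) = 40.6 × 5.287/44.89 = 4.78 V.
(Unloaded it would have been 7.46 V.)

V_out ≈ 4.78 V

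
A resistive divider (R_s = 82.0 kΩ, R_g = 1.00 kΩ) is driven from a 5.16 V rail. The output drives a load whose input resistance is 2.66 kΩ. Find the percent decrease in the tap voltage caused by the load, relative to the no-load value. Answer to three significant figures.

Unloaded V = 5.16 × 1.00/83.00 = 0.06217 V.
Loaded: R_g‖R_L = 0.7268 kΩ, giving V = 5.16 × 0.7268/82.73 = 0.04533 V.
Drop = (0.06217 − 0.04533) / 0.06217 = 27.1 %.

27.1 %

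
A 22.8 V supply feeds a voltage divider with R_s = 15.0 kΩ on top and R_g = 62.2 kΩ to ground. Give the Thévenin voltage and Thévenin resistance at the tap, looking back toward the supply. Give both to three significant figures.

V_th = 18.4 V, R_th = 12.1 kΩ

V_th is the open-circuit tap voltage: 22.8 × 62.2/(15.0 + 62.2) = 18.4 V.
With the supply zeroed, R_s and R_g appear in parallel from the tap: R_th = R_s‖R_g = (15.0 × 62.2)/77.20 = 12.1 kΩ.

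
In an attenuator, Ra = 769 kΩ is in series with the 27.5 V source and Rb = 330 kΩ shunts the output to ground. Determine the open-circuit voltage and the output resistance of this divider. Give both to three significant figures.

V_th = 8.26 V, R_th = 231 kΩ

V_th is the open-circuit tap voltage: 27.5 × 330/(769 + 330) = 8.26 V.
With the supply zeroed, Ra and Rb appear in parallel from the tap: R_th = Ra‖Rb = (769 × 330)/1099 = 231 kΩ.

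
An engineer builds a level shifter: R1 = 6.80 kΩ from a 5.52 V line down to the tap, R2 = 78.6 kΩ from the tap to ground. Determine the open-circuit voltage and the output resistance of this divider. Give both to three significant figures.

V_th is the open-circuit tap voltage: 5.52 × 78.6/(6.80 + 78.6) = 5.08 V.
With the supply zeroed, R1 and R2 appear in parallel from the tap: R_th = R1‖R2 = (6.80 × 78.6)/85.40 = 6.26 kΩ.

V_th = 5.08 V, R_th = 6.26 kΩ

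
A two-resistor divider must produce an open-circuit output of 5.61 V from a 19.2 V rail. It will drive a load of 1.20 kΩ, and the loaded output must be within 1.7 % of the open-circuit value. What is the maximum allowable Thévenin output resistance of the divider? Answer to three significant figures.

R_th ≤ 20.8 Ω

Loading drop = R_th/(R_th + R_L) ≤ 0.0170, so R_th ≤ R_L · ε/(1−ε) = 1.20 kΩ × 0.0170/0.9830 = 20.8 Ω.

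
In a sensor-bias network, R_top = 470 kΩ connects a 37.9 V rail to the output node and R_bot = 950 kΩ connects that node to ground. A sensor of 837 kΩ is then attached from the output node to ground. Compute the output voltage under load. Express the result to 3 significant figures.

V_out ≈ 18.4 V

The load sits in parallel with R_bot: R_bot‖R_L = (950 × 837) / (950 + 837) = 445.0 kΩ.
V_out = 37.9 × 445.0 / (470 + 445.0) = 37.9 × 445.0/915.0 = 18.4 V.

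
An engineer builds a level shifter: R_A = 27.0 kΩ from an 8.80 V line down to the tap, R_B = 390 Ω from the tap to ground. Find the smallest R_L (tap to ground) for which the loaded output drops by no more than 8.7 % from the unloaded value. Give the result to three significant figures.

R_L(min) ≈ 4.03 kΩ

Output resistance R_th = R_A‖R_B = (27000 × 390)/27390 = 384.4 Ω.
The fractional drop is R_th/(R_th + R_L); requiring this ≤ 0.0870 gives R_L ≥ R_th(1/0.0870 − 1) = 384.4 × 10.49 = 4.03 kΩ.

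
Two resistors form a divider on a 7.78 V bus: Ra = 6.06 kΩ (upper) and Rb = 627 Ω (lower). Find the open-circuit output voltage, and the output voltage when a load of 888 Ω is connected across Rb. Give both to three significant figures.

Open-circuit: V = 7.78 × 627/(6060 + 627) = 0.729 V.
With the load, Rb becomes Rb‖R_L = 367.5 Ω, so V = 7.78 × 367.5/6428 = 0.445 V.

Unloaded: 0.729 V; loaded: 0.445 V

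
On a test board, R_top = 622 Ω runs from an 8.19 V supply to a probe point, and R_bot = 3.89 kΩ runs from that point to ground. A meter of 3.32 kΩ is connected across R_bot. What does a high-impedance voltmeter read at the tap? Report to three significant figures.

The load sits in parallel with R_bot: R_bot‖R_L = (3890 × 3320) / (3890 + 3320) = 1791 Ω.
V_out = 8.19 × 1791 / (622 + 1791) = 8.19 × 1791/2413 = 6.08 V.
(Unloaded it would have been 7.06 V.)

V_out ≈ 6.08 V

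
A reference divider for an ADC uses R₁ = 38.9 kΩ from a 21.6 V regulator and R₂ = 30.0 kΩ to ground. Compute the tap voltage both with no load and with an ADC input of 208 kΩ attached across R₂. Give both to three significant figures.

Unloaded: 9.40 V; loaded: 8.70 V

Open-circuit: V = 21.6 × 30.0/(38.9 + 30.0) = 9.40 V.
With the load, R₂ becomes R₂‖R_L = 26.22 kΩ, so V = 21.6 × 26.22/65.12 = 8.70 V.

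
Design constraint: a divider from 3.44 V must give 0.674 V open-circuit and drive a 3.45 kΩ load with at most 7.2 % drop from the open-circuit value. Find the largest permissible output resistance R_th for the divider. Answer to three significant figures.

Loading drop = R_th/(R_th + R_L) ≤ 0.0720, so R_th ≤ R_L · ε/(1−ε) = 3.45 kΩ × 0.0720/0.9280 = 268 Ω.

R_th ≤ 268 Ω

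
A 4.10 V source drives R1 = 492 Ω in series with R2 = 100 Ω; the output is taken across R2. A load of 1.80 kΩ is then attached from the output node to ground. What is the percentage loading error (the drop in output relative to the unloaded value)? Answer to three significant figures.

The divider's output (Thévenin) resistance is R1‖R2 = 83.11 Ω.
Fractional drop under load = R_th/(R_th + R_L) = 83.11 / (83.11 + 1800) = 0.04413.
So the output falls by 4.41 %.

4.41 %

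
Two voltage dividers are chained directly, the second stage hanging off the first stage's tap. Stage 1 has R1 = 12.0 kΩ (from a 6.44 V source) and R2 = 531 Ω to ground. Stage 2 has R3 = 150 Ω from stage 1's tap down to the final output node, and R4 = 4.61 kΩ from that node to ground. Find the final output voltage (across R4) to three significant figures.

Stage 2 presents R3+R4 = 4760 Ω as a load on stage 1's tap.
Stage 1's lower leg becomes R2‖(R3+R4) = 477.7 Ω, so V_mid = 6.44 × 477.7/12480 = 0.2466 V.
Stage 2 is itself unloaded: V_out = V_mid × R4/(R3+R4) = 0.2466 × 4610/4760 = 0.239 V.

V_out ≈ 0.239 V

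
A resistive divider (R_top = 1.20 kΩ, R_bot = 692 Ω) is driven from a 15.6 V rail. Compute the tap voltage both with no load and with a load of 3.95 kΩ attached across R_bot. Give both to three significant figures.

Open-circuit: V = 15.6 × 692/(1200 + 692) = 5.71 V.
With the load, R_bot becomes R_bot‖R_L = 588.8 Ω, so V = 15.6 × 588.8/1789 = 5.14 V.

Unloaded: 5.71 V; loaded: 5.14 V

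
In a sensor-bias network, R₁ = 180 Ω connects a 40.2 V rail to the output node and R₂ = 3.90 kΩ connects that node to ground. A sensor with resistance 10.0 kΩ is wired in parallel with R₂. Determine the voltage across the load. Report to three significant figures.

The load sits in parallel with R₂: R₂‖R_L = (3900 × 10000) / (3900 + 10000) = 2806 Ω.
V_out = 40.2 × 2806 / (180 + 2806) = 40.2 × 2806/2986 = 37.8 V.

V_out ≈ 37.8 V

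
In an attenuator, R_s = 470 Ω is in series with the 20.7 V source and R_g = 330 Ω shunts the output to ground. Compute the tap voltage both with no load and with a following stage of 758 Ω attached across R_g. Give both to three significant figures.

Open-circuit: V = 20.7 × 330/(470 + 330) = 8.54 V.
With the load, R_g becomes R_g‖R_L = 229.9 Ω, so V = 20.7 × 229.9/699.9 = 6.80 V.

Unloaded: 8.54 V; loaded: 6.80 V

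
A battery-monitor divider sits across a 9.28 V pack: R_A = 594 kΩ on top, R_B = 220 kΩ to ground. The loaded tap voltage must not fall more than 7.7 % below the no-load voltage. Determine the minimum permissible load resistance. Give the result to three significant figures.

R_L(min) ≈ 1.92 MΩ

Output resistance R_th = R_A‖R_B = (594 × 220)/814.0 = 160.5 kΩ.
The fractional drop is R_th/(R_th + R_L); requiring this ≤ 0.0770 gives R_L ≥ R_th(1/0.0770 − 1) = 160.5 × 11.99 = 1.92 MΩ.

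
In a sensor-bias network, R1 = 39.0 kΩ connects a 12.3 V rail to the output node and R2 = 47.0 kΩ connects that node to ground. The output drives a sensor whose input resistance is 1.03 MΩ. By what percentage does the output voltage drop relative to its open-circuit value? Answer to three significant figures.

The divider's output (Thévenin) resistance is R1‖R2 = 21.31 kΩ.
Fractional drop under load = R_th/(R_th + R_L) = 21.31 / (21.31 + 1030) = 0.02027.
So the output falls by 2.03 %.

2.03 %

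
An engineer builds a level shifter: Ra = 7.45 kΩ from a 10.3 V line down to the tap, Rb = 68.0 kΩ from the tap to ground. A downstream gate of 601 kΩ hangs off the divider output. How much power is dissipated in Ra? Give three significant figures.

P ≈ 0.168 mW

Total resistance from the source is Ra + (Rb‖R_L) = 68.54 kΩ, so I = 10.3/68.54 kΩ = 0.1503 mA.
P = I²·Ra = (0.1503 mA)² × 7.45 kΩ = 0.168 mW.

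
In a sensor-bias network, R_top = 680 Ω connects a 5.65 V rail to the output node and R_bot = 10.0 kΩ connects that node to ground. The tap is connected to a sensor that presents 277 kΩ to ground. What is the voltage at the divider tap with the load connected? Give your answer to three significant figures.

The load sits in parallel with R_bot: R_bot‖R_L = (10000 × 277000) / (10000 + 277000) = 9652 Ω.
V_out = 5.65 × 9652 / (680 + 9652) = 5.65 × 9652/10330 = 5.28 V.

V_out ≈ 5.28 V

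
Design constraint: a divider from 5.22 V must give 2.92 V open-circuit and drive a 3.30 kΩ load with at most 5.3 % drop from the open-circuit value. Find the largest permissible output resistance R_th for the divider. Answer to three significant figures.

Loading drop = R_th/(R_th + R_L) ≤ 0.0530, so R_th ≤ R_L · ε/(1−ε) = 3.30 kΩ × 0.0530/0.9470 = 185 Ω.

R_th ≤ 185 Ω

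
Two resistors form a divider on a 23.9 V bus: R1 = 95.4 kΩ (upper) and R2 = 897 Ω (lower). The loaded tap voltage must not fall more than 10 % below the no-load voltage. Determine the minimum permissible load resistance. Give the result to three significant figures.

Output resistance R_th = R1‖R2 = (95400 × 897)/96300 = 888.6 Ω.
The fractional drop is R_th/(R_th + R_L); requiring this ≤ 0.100 gives R_L ≥ R_th(1/0.100 − 1) = 888.6 × 9.000 = 8.00 kΩ.

R_L(min) ≈ 8.00 kΩ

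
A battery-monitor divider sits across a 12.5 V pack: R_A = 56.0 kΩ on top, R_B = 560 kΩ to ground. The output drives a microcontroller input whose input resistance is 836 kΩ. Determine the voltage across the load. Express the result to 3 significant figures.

V_out ≈ 10.7 V

The load sits in parallel with R_B: R_B‖R_L = (560 × 836) / (560 + 836) = 335.4 kΩ.
V_out = 12.5 × 335.4 / (56.0 + 335.4) = 12.5 × 335.4/391.4 = 10.7 V.
(Unloaded it would have been 11.4 V.)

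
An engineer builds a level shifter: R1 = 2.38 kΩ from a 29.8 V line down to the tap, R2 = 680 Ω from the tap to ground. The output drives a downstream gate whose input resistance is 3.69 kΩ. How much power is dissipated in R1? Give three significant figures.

Total resistance from the source is R1 + (R2‖R_L) = 2954 Ω, so I = 29.8/2954 Ω = 10.09 mA.
P = I²·R1 = (10.09 mA)² × 2.38 kΩ = 242 mW.

P ≈ 242 mW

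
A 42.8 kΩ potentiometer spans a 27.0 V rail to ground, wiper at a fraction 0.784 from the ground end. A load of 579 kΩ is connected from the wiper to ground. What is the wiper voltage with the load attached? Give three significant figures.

The wiper splits the pot into (1−α)R = 9.245 kΩ above and αR = 33.56 kΩ below.
Lower section ‖ load = 31.72 kΩ.
V_wiper = 27.0 × 31.72/(9.245 + 31.72) = 20.9 V.

V ≈ 20.9 V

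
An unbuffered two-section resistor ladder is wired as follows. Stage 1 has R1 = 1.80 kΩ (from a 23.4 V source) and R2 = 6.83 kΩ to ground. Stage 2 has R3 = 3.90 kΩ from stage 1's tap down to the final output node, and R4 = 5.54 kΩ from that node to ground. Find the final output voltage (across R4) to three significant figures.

V_out ≈ 9.44 V

Stage 2 presents R3+R4 = 9.440 kΩ as a load on stage 1's tap.
Stage 1's lower leg becomes R2‖(R3+R4) = 3.963 kΩ, so V_mid = 23.4 × 3.963/5.763 = 16.09 V.
Stage 2 is itself unloaded: V_out = V_mid × R4/(R3+R4) = 16.09 × 5.54/9.440 = 9.44 V.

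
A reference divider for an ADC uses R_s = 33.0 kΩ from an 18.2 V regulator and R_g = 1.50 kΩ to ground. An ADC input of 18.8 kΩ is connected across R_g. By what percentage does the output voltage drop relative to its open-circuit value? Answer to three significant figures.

The divider's output (Thévenin) resistance is R_s‖R_g = 1.435 kΩ.
Fractional drop under load = R_th/(R_th + R_L) = 1.435 / (1.435 + 18.8) = 0.07091.
So the output falls by 7.09 %.

7.09 %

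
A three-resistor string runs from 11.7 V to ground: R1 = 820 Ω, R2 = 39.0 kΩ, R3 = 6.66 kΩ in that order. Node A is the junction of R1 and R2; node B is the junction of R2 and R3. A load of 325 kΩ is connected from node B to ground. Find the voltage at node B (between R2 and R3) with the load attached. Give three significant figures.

V ≈ 1.65 V

At node B, R3 is in parallel with the load: R3‖R_L = 6526 Ω.
Below node A the resistance is R2 + (R3‖R_L) = 45530 Ω, so V_A = 11.7 × 45530/46350 = 11.49 V.
Then V_B = V_A × (R3‖R_L)/(R2 + R3‖R_L) = 11.49 × 6526/45530 = 1.65 V.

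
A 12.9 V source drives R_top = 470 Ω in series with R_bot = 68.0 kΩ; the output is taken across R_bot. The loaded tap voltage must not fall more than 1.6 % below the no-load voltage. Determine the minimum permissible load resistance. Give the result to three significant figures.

R_L(min) ≈ 28.7 kΩ

Output resistance R_th = R_top‖R_bot = (470 × 68000)/68470 = 466.8 Ω.
The fractional drop is R_th/(R_th + R_L); requiring this ≤ 0.0160 gives R_L ≥ R_th(1/0.0160 − 1) = 466.8 × 61.50 = 28.7 kΩ.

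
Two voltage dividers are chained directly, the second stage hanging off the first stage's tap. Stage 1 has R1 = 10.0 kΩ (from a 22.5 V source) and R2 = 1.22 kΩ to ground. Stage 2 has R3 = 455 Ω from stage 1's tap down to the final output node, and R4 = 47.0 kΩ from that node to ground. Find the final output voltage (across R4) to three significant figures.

Stage 2 presents R3+R4 = 47460 Ω as a load on stage 1's tap.
Stage 1's lower leg becomes R2‖(R3+R4) = 1189 Ω, so V_mid = 22.5 × 1189/11190 = 2.392 V.
Stage 2 is itself unloaded: V_out = V_mid × R4/(R3+R4) = 2.392 × 47000/47460 = 2.37 V.

V_out ≈ 2.37 V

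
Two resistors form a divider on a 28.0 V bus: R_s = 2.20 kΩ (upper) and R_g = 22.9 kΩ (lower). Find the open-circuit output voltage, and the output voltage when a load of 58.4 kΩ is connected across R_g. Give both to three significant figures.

Open-circuit: V = 28.0 × 22.9/(2.20 + 22.9) = 25.5 V.
With the load, R_g becomes R_g‖R_L = 16.45 kΩ, so V = 28.0 × 16.45/18.65 = 24.7 V.

Unloaded: 25.5 V; loaded: 24.7 V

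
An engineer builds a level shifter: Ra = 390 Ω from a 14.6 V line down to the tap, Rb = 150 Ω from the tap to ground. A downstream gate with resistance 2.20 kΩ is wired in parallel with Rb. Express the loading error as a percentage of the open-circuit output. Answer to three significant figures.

The divider's output (Thévenin) resistance is Ra‖Rb = 108.3 Ω.
Fractional drop under load = R_th/(R_th + R_L) = 108.3 / (108.3 + 2200) = 0.04693.
So the output falls by 4.69 %.

4.69 %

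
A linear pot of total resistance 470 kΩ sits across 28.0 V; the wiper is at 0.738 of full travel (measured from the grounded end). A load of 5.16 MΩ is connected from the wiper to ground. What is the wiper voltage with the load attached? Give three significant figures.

V ≈ 20.3 V

The wiper splits the pot into (1−α)R = 123.1 kΩ above and αR = 346.9 kΩ below.
Lower section ‖ load = 325.0 kΩ.
V_wiper = 28.0 × 325.0/(123.1 + 325.0) = 20.3 V.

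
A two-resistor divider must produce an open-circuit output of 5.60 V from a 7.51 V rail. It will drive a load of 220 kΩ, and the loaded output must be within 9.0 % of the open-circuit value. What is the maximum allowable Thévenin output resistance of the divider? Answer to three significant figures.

R_th ≤ 21.8 kΩ

Loading drop = R_th/(R_th + R_L) ≤ 0.0900, so R_th ≤ R_L · ε/(1−ε) = 220 kΩ × 0.0900/0.9100 = 21.8 kΩ.
(Any R1, R2 with R2/(R1+R2) = 0.746 and R1‖R2 ≤ 21.8 kΩ will meet the spec.)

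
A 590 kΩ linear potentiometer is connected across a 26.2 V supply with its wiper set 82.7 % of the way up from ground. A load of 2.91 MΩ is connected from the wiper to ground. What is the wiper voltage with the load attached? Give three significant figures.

The wiper splits the pot into (1−α)R = 102.1 kΩ above and αR = 487.9 kΩ below.
Lower section ‖ load = 417.9 kΩ.
V_wiper = 26.2 × 417.9/(102.1 + 417.9) = 21.1 V.

V ≈ 21.1 V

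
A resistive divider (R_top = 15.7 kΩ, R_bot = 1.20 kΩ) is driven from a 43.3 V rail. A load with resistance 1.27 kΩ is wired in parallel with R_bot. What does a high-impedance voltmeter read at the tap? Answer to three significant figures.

V_out ≈ 1.64 V

The load sits in parallel with R_bot: R_bot‖R_L = (1.20 × 1.27) / (1.20 + 1.27) = 0.6170 kΩ.
V_out = 43.3 × 0.6170 / (15.7 + 0.6170) = 43.3 × 0.6170/16.32 = 1.64 V.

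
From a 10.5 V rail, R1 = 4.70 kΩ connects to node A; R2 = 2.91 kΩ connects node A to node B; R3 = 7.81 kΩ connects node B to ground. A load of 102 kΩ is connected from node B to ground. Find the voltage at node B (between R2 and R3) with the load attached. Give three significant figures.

At node B, R3 is in parallel with the load: R3‖R_L = 7.255 kΩ.
Below node A the resistance is R2 + (R3‖R_L) = 10.16 kΩ, so V_A = 10.5 × 10.16/14.86 = 7.180 V.
Then V_B = V_A × (R3‖R_L)/(R2 + R3‖R_L) = 7.180 × 7.255/10.16 = 5.12 V.

V ≈ 5.12 V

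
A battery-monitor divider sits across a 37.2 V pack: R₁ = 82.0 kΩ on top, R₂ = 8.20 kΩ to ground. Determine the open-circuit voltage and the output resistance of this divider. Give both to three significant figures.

V_th is the open-circuit tap voltage: 37.2 × 8.20/(82.0 + 8.20) = 3.38 V.
With the supply zeroed, R₁ and R₂ appear in parallel from the tap: R_th = R₁‖R₂ = (82.0 × 8.20)/90.20 = 7.45 kΩ.

V_th = 3.38 V, R_th = 7.45 kΩ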